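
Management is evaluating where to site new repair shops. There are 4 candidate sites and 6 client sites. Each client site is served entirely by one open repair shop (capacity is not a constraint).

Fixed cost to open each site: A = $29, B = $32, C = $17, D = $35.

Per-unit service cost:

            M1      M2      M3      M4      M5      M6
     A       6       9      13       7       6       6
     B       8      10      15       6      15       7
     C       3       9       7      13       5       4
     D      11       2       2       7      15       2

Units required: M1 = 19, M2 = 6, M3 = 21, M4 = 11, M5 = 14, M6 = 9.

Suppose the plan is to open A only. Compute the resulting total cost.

Each client site is assigned to its cheapest site among the open ones.
{A}: M1→A 6·19=114, M2→A 9·6=54, M3→A 13·21=273, M4→A 7·11=77, M5→A 6·14=84, M6→A 6·9=54. Service 656; fixed 29; total 685.

Total cost: 685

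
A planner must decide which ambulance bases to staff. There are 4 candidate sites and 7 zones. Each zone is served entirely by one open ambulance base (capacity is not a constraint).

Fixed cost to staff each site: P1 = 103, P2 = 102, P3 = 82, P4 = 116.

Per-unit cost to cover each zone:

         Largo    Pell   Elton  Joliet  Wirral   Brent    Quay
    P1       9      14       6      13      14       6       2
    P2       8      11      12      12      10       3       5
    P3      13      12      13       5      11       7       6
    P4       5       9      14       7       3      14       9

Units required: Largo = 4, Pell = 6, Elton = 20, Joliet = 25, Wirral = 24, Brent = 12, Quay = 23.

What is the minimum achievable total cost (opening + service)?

Minimum total cost: 778

For any fixed open set, each zone goes to its cheapest open site; total = fixed + service.
{P1, P4}: Largo→P4 5·4=20, Pell→P4 9·6=54, Elton→P1 6·20=120, Joliet→P4 7·25=175, Wirral→P4 3·24=72, Brent→P1 6·12=72, Quay→P1 2·23=46. Service 559; fixed 219; total 778.
{P1, P3, P4}: service 509 + fixed 301 = 810
{P1, P2, P4}: service 523 + fixed 321 = 844
{P1, P2, P3, P4}: Largo→P4 5·4=20, Pell→P4 9·6=54, Elton→P1 6·20=120, Joliet→P3 5·25=125, Wirral→P4 3·24=72, Brent→P2 3·12=36, Quay→P1 2·23=46. Service 473; fixed 403; total 876.
No other subset beats 778.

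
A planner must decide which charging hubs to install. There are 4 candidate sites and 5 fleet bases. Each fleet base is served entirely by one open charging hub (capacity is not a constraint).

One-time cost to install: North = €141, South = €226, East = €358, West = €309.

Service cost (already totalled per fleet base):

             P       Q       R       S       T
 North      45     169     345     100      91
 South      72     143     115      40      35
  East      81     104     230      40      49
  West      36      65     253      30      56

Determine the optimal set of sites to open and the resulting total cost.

For any fixed open set, each fleet base goes to its cheapest open site; total = fixed + service.
{South}: P→South 72, Q→South 143, R→South 115, S→South 40, T→South 35. Service 405; fixed 226; total 631.
{North, South}: service 378 + fixed 367 = 745
{West}: P→West 36, Q→West 65, R→West 253, S→West 30, T→West 56. Service 440; fixed 309; total 749.
{North, South, East, West}: service 281 + fixed 1034 = 1315
No other subset beats 631.

Open South only; minimum total cost 631.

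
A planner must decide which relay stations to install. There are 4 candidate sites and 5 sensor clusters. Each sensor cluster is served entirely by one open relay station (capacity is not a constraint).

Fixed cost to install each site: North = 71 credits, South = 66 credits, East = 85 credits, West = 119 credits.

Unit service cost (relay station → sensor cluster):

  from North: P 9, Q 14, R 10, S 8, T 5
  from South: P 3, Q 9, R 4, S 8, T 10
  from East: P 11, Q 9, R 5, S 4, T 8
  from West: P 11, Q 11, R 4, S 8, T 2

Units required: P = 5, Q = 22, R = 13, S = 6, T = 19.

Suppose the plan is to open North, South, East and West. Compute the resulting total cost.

Total cost: 668

Each sensor cluster is assigned to its cheapest site among the open ones.
{North, South, East, West}: P→South 3·5=15, Q→South 9·22=198, R→South 4·13=52, S→East 4·6=24, T→West 2·19=38. Service 327; fixed 341; total 668.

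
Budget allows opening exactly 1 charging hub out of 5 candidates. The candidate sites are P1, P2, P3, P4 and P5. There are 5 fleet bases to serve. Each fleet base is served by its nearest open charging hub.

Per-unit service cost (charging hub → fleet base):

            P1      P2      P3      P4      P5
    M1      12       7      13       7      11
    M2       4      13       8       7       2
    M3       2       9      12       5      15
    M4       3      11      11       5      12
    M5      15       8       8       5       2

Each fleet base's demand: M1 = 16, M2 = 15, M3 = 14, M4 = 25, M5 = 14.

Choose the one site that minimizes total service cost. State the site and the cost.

Choose P4 only; total service cost 482.

With exactly 1 open, each fleet base uses its cheapest among the chosen.
{P4}: M1→P4 7·16=112, M2→P4 7·15=105, M3→P4 5·14=70, M4→P4 5·25=125, M5→P4 5·14=70. Service cost 482.
{P1}: service cost 565
{P5}: service cost 744
Among all 5 size-1 choices, {P4} is lowest.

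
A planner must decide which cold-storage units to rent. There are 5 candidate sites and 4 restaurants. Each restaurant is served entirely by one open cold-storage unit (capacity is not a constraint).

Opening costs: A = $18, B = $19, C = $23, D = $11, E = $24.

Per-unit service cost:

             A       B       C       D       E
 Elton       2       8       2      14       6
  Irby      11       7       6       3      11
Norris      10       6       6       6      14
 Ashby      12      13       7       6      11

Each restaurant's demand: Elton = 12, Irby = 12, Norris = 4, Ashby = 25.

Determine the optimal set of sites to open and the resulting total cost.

For any fixed open set, each restaurant goes to its cheapest open site; total = fixed + service.
{A, D}: Elton→A 2·12=24, Irby→D 3·12=36, Norris→D 6·4=24, Ashby→D 6·25=150. Service 234; fixed 29; total 263.
{C, D}: Elton→C 2·12=24, Irby→D 3·12=36, Norris→C 6·4=24, Ashby→D 6·25=150. Service 234; fixed 34; total 268.
{A, B, D}: Elton→A 2·12=24, Irby→D 3·12=36, Norris→B 6·4=24, Ashby→D 6·25=150. Service 234; fixed 48; total 282.
{A, B, C, D, E}: service 234 + fixed 95 = 329
No other subset beats 263.

Open A and D; minimum total cost 263.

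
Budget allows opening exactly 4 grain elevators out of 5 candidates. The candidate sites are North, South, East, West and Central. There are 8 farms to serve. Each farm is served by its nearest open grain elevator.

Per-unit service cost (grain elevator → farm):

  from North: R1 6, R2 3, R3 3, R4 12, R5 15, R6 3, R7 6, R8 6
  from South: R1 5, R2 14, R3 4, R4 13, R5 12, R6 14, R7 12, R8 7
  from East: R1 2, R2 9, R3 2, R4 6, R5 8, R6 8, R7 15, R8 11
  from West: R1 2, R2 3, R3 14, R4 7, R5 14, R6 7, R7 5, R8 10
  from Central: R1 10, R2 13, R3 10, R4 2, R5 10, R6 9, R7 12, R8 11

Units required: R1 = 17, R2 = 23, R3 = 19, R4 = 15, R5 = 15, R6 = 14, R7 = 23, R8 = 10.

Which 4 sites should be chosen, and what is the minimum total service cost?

With exactly 4 open, each farm uses its cheapest among the chosen.
{North, East, West, Central}: R1→East 2·17=34, R2→North 3·23=69, R3→East 2·19=38, R4→Central 2·15=30, R5→East 8·15=120, R6→North 3·14=42, R7→West 5·23=115, R8→North 6·10=60. Service cost 508.
{North, South, East, Central}: service cost 531
{North, South, West, Central}: service cost 557
Among all 5 size-4 choices, {North, East, West, Central} is lowest.

Choose North, East, West and Central; total service cost 508.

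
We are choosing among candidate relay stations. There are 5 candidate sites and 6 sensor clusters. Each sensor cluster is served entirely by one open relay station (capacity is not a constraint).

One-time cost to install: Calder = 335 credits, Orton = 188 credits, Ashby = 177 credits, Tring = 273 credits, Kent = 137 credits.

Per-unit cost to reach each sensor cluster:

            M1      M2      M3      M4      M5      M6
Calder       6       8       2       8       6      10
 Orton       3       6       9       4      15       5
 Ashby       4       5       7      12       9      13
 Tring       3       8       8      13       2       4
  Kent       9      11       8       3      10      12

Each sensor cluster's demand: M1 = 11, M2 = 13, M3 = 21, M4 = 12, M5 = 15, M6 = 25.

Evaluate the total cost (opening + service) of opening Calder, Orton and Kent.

Total cost: 1064

Each sensor cluster is assigned to its cheapest site among the open ones.
{Calder, Orton, Kent}: M1→Orton 3·11=33, M2→Orton 6·13=78, M3→Calder 2·21=42, M4→Kent 3·12=36, M5→Calder 6·15=90, M6→Orton 5·25=125. Service 404; fixed 660; total 1064.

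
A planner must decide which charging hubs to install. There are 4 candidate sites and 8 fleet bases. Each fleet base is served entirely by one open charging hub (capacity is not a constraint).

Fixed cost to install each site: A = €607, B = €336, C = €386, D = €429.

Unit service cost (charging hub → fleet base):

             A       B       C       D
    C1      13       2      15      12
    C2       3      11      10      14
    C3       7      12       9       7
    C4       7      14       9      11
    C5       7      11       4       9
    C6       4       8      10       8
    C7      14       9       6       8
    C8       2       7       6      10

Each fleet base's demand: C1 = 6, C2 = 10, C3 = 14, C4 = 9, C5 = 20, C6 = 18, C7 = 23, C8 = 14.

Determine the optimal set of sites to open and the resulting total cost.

Open C only; minimum total cost 1265.

For any fixed open set, each fleet base goes to its cheapest open site; total = fixed + service.
{C}: C1→C 15·6=90, C2→C 10·10=100, C3→C 9·14=126, C4→C 9·9=81, C5→C 4·20=80, C6→C 10·18=180, C7→C 6·23=138, C8→C 6·14=84. Service 879; fixed 386; total 1265.
{B}: C1→B 2·6=12, C2→B 11·10=110, C3→B 12·14=168, C4→B 14·9=126, C5→B 11·20=220, C6→B 8·18=144, C7→B 9·23=207, C8→B 7·14=98. Service 1085; fixed 336; total 1421.
{A}: C1→A 13·6=78, C2→A 3·10=30, C3→A 7·14=98, C4→A 7·9=63, C5→A 7·20=140, C6→A 4·18=72, C7→A 14·23=322, C8→A 2·14=28. Service 831; fixed 607; total 1438.
{A, B, C, D}: service 521 + fixed 1758 = 2279
(All 15 nonempty subsets were checked; C only is lowest.)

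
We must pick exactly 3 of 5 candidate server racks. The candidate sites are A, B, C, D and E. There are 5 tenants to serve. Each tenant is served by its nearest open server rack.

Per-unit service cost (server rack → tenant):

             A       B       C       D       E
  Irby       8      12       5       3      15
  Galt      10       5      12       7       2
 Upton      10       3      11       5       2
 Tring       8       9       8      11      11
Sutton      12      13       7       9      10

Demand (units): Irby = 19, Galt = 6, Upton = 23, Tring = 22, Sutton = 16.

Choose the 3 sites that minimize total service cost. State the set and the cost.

Choose C, D and E; total service cost 403.

With exactly 3 open, each tenant uses its cheapest among the chosen.
{C, D, E}: Irby→D 3·19=57, Galt→E 2·6=12, Upton→E 2·23=46, Tring→C 8·22=176, Sutton→C 7·16=112. Service cost 403.
{A, D, E}: service cost 435
{A, C, E}: service cost 441
Among all 10 size-3 choices, {C, D, E} is lowest.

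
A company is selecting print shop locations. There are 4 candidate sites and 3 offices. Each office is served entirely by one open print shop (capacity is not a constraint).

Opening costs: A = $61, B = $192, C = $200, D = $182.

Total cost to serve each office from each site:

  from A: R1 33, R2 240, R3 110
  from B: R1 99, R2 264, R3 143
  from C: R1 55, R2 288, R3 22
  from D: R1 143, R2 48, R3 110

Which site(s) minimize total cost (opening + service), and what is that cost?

Open A and D; minimum total cost 434.

For any fixed open set, each office goes to its cheapest open site; total = fixed + service.
{A, D}: R1→A 33, R2→D 48, R3→A 110. Service 191; fixed 243; total 434.
{A}: R1→A 33, R2→A 240, R3→A 110. Service 383; fixed 61; total 444.
{D}: service 301 + fixed 182 = 483
{A, B, C, D}: R1→A 33, R2→D 48, R3→C 22. Service 103; fixed 635; total 738.
No other subset beats 434.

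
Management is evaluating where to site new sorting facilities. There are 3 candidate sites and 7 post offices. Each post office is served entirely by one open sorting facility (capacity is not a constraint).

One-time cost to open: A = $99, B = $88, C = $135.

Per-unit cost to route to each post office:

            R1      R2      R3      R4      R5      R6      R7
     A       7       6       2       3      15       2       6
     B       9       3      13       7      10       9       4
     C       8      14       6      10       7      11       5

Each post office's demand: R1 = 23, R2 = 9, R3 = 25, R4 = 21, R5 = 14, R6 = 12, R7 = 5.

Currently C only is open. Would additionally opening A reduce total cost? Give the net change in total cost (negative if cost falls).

Yes — net change −351 (cost falls by 351).

Current service cost with {C}: 925.
Adding A: each post office re-picks its cheapest; new service cost 475, saving 450.
Extra fixed cost: 99. Net change = 99 − 450 = -351.
(Totals: 1060 → 709.)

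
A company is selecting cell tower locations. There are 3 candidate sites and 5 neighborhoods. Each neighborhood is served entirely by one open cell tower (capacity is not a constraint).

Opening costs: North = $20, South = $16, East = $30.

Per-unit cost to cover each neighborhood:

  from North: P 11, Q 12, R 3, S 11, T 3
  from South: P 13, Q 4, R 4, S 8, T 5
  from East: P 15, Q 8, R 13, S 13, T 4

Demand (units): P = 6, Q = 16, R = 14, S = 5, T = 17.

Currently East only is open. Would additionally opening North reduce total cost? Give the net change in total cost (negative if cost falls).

Current service cost with {East}: 533.
Adding North: each neighborhood re-picks its cheapest; new service cost 342, saving 191.
Extra fixed cost: 20. Net change = 20 − 191 = -171.
(Totals: 563 → 392.)

Yes — net change −171 (cost falls by 171).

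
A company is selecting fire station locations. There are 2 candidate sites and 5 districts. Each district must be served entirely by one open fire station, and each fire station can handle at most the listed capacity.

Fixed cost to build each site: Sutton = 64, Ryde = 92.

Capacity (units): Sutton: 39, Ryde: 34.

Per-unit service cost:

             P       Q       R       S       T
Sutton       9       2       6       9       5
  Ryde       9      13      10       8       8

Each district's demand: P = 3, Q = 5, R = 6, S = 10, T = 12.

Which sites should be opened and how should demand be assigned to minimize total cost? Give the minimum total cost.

Open {Sutton}: P→Sutton 9·3=27, Q→Sutton 2·5=10, R→Sutton 6·6=36, S→Sutton 9·10=90, T→Sutton 5·12=60.
Loads: Sutton carries 36/39. Service 223; fixed 64; total 287.
Next best feasible plan costs 369.

Minimum total cost: 287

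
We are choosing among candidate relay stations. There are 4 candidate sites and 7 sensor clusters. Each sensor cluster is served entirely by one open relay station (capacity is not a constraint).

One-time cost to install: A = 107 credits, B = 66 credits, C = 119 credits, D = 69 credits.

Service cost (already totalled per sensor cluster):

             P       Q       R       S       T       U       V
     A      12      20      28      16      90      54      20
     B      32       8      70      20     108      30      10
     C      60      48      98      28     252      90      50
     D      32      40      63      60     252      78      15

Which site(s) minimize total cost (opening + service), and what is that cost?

For any fixed open set, each sensor cluster goes to its cheapest open site; total = fixed + service.
{B}: P→B 32, Q→B 8, R→B 70, S→B 20, T→B 108, U→B 30, V→B 10. Service 278; fixed 66; total 344.
{A}: P→A 12, Q→A 20, R→A 28, S→A 16, T→A 90, U→A 54, V→A 20. Service 240; fixed 107; total 347.
{A, B}: service 194 + fixed 173 = 367
{A, B, C, D}: P→A 12, Q→B 8, R→A 28, S→A 16, T→A 90, U→B 30, V→B 10. Service 194; fixed 361; total 555.
No other subset beats 344.

Open B only; minimum total cost 344.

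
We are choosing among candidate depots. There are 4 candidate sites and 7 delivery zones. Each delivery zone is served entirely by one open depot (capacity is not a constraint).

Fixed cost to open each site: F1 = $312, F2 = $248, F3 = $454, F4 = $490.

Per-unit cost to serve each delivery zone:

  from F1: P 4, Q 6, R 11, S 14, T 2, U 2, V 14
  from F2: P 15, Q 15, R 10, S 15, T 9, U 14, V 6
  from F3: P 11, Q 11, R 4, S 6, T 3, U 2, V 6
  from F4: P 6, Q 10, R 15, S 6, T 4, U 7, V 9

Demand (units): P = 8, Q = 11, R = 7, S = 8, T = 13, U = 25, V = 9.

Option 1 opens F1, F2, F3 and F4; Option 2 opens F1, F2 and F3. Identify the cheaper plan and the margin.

Option 1: {F1, F2, F3, F4}: P→F1 4·8=32, Q→F1 6·11=66, R→F3 4·7=28, S→F3 6·8=48, T→F1 2·13=26, U→F1 2·25=50, V→F2 6·9=54. Service 304; fixed 1504; total 1808.
Option 2: {F1, F2, F3}: P→F1 4·8=32, Q→F1 6·11=66, R→F3 4·7=28, S→F3 6·8=48, T→F1 2·13=26, U→F1 2·25=50, V→F2 6·9=54. Service 304; fixed 1014; total 1318.
Difference: |1808 − 1318| = 490.

Option 2 is cheaper by 490.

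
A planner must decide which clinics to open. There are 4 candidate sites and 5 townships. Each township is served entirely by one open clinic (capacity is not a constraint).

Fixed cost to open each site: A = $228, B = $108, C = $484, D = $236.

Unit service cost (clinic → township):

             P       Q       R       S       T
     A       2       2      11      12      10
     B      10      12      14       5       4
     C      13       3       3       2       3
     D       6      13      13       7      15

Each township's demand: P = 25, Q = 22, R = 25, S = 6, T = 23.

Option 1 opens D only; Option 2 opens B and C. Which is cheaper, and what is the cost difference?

Option 1: {D}: P→D 6·25=150, Q→D 13·22=286, R→D 13·25=325, S→D 7·6=42, T→D 15·23=345. Service 1148; fixed 236; total 1384.
Option 2: {B, C}: P→B 10·25=250, Q→C 3·22=66, R→C 3·25=75, S→C 2·6=12, T→C 3·23=69. Service 472; fixed 592; total 1064.
Difference: |1384 − 1064| = 320.

Option 2 is cheaper by 320.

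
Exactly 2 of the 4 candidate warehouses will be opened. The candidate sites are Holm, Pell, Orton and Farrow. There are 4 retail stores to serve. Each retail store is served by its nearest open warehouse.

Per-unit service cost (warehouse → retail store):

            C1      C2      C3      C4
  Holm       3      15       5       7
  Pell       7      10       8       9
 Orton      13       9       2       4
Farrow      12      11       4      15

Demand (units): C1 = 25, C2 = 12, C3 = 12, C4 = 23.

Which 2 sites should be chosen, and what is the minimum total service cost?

With exactly 2 open, each retail store uses its cheapest among the chosen.
{Holm, Orton}: C1→Holm 3·25=75, C2→Orton 9·12=108, C3→Orton 2·12=24, C4→Orton 4·23=92. Service cost 299.
{Pell, Orton}: service cost 399
{Holm, Pell}: service cost 416
Among all 6 size-2 choices, {Holm, Orton} is lowest.

Choose Holm and Orton; total service cost 299.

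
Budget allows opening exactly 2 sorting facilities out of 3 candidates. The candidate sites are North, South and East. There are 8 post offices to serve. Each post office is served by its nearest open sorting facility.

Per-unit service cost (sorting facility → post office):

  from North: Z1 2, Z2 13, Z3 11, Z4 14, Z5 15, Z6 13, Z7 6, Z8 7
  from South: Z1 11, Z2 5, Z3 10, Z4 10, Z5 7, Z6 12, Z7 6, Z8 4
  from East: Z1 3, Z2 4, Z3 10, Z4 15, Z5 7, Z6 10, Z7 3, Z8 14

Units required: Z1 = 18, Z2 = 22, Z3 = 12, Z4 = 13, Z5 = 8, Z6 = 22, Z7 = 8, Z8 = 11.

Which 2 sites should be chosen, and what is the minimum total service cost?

Choose South and East; total service cost 736.

With exactly 2 open, each post office uses its cheapest among the chosen.
{South, East}: Z1→East 3·18=54, Z2→East 4·22=88, Z3→South 10·12=120, Z4→South 10·13=130, Z5→South 7·8=56, Z6→East 10·22=220, Z7→East 3·8=24, Z8→South 4·11=44. Service cost 736.
{North, East}: service cost 803
{North, South}: service cost 808
Among all 3 size-2 choices, {South, East} is lowest.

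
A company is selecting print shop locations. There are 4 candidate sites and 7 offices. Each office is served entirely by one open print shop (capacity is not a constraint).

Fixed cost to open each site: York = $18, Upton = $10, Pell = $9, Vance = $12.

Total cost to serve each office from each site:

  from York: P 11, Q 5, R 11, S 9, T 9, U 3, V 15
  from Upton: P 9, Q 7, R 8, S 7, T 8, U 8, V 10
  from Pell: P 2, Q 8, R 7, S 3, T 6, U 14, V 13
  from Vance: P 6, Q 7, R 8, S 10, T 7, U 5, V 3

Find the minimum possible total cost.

For any fixed open set, each office goes to its cheapest open site; total = fixed + service.
{Pell, Vance}: P→Pell 2, Q→Vance 7, R→Pell 7, S→Pell 3, T→Pell 6, U→Vance 5, V→Vance 3. Service 33; fixed 21; total 54.
{Vance}: service 46 + fixed 12 = 58
{Upton, Pell}: service 43 + fixed 19 = 62
{York, Upton, Pell, Vance}: P→Pell 2, Q→York 5, R→Pell 7, S→Pell 3, T→Pell 6, U→York 3, V→Vance 3. Service 29; fixed 49; total 78.
No other subset beats 54.

Minimum total cost: 54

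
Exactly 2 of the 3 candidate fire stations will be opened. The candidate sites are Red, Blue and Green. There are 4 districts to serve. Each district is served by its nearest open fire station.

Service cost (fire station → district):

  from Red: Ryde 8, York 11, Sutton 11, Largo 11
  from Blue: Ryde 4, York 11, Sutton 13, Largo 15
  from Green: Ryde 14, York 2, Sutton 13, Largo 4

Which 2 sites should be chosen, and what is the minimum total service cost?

Choose Blue and Green; total service cost 23.

With exactly 2 open, each district uses its cheapest among the chosen.
{Blue, Green}: Ryde→Blue 4, York→Green 2, Sutton→Blue 13, Largo→Green 4. Service cost 23.
{Red, Green}: service cost 25
{Red, Blue}: service cost 37
Among all 3 size-2 choices, {Blue, Green} is lowest.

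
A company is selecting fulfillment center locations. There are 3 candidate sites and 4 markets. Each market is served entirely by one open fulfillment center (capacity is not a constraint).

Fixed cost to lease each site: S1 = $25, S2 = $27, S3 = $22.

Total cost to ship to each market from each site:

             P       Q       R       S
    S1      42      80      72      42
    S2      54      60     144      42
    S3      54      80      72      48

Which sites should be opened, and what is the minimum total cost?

Open S1 only; minimum total cost 261.

For any fixed open set, each market goes to its cheapest open site; total = fixed + service.
{S1}: P→S1 42, Q→S1 80, R→S1 72, S→S1 42. Service 236; fixed 25; total 261.
{S1, S2}: service 216 + fixed 52 = 268
{S3}: P→S3 54, Q→S3 80, R→S3 72, S→S3 48. Service 254; fixed 22; total 276.
{S1, S2, S3}: P→S1 42, Q→S2 60, R→S1 72, S→S1 42. Service 216; fixed 74; total 290.
No other subset beats 261.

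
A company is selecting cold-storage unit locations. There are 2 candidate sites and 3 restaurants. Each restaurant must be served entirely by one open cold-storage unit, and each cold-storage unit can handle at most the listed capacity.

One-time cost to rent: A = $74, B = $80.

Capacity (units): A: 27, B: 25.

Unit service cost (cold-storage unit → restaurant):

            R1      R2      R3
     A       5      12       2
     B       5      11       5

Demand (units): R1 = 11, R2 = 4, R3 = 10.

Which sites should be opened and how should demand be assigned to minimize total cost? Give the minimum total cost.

Minimum total cost: 197

Open {A}: R1→A 5·11=55, R2→A 12·4=48, R3→A 2·10=20.
Loads: A carries 25/27. Service 123; fixed 74; total 197.
Next best feasible plan costs 229.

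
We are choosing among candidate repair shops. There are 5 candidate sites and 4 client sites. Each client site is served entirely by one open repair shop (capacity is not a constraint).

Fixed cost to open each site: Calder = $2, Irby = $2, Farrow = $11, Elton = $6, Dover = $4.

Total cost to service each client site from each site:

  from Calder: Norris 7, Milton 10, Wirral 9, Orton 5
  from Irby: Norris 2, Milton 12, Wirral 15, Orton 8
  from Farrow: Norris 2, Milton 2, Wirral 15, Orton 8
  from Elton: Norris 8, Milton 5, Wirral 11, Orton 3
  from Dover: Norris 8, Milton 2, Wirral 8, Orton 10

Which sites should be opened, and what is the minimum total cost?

Open Calder, Irby and Dover; minimum total cost 25.

For any fixed open set, each client site goes to its cheapest open site; total = fixed + service.
{Calder, Irby, Dover}: Norris→Irby 2, Milton→Dover 2, Wirral→Dover 8, Orton→Calder 5. Service 17; fixed 8; total 25.
{Irby, Dover}: service 20 + fixed 6 = 26
{Irby, Elton, Dover}: Norris→Irby 2, Milton→Dover 2, Wirral→Dover 8, Orton→Elton 3. Service 15; fixed 12; total 27.
{Calder, Irby, Farrow, Elton, Dover}: Norris→Irby 2, Milton→Farrow 2, Wirral→Dover 8, Orton→Elton 3. Service 15; fixed 25; total 40.
No other subset beats 25.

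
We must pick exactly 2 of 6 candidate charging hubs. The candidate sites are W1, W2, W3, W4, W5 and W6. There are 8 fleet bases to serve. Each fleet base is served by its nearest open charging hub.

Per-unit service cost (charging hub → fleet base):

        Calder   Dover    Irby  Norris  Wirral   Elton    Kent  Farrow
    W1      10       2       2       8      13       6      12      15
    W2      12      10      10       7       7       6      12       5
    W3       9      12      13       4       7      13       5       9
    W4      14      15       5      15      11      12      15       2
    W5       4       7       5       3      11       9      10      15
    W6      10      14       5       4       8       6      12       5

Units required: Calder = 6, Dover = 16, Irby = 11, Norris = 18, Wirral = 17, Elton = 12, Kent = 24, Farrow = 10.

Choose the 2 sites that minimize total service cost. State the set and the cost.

Choose W1 and W3; total service cost 581.

With exactly 2 open, each fleet base uses its cheapest among the chosen.
{W1, W3}: Calder→W3 9·6=54, Dover→W1 2·16=32, Irby→W1 2·11=22, Norris→W3 4·18=72, Wirral→W3 7·17=119, Elton→W1 6·12=72, Kent→W3 5·24=120, Farrow→W3 9·10=90. Service cost 581.
{W3, W5}: service cost 682
{W2, W5}: service cost 726
Among all 15 size-2 choices, {W1, W3} is lowest.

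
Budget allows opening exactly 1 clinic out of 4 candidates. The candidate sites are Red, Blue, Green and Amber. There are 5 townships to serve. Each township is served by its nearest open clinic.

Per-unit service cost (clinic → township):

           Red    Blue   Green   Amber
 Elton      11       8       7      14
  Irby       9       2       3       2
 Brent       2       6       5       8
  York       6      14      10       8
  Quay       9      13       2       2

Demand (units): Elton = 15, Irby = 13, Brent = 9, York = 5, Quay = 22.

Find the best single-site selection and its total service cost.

With exactly 1 open, each township uses its cheapest among the chosen.
{Green}: Elton→Green 7·15=105, Irby→Green 3·13=39, Brent→Green 5·9=45, York→Green 10·5=50, Quay→Green 2·22=44. Service cost 283.
{Amber}: service cost 392
{Red}: service cost 528
Among all 4 size-1 choices, {Green} is lowest.

Choose Green only; total service cost 283.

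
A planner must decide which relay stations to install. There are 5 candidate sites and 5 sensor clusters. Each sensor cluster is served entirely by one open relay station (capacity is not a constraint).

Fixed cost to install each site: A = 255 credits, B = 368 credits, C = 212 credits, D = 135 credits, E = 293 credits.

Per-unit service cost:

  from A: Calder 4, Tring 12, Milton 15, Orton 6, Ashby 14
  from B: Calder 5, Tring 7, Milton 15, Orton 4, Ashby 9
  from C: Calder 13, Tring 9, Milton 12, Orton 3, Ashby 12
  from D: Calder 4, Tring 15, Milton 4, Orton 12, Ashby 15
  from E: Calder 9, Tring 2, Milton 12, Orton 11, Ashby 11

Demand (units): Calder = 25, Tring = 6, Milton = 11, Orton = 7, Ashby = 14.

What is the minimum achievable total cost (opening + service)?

Minimum total cost: 663

For any fixed open set, each sensor cluster goes to its cheapest open site; total = fixed + service.
{D}: Calder→D 4·25=100, Tring→D 15·6=90, Milton→D 4·11=44, Orton→D 12·7=84, Ashby→D 15·14=210. Service 528; fixed 135; total 663.
{C, D}: Calder→D 4·25=100, Tring→C 9·6=54, Milton→D 4·11=44, Orton→C 3·7=21, Ashby→C 12·14=168. Service 387; fixed 347; total 734.
{D, E}: service 387 + fixed 428 = 815
{A, B, C, D, E}: service 303 + fixed 1263 = 1566
No other subset beats 663.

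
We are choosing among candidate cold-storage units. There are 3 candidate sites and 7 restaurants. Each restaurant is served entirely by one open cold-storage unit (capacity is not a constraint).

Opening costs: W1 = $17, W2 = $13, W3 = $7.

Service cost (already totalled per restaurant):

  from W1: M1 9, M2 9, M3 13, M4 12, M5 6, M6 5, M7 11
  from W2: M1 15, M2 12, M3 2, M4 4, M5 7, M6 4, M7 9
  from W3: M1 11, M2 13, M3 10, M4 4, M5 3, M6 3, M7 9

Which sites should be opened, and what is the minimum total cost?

For any fixed open set, each restaurant goes to its cheapest open site; total = fixed + service.
{W3}: M1→W3 11, M2→W3 13, M3→W3 10, M4→W3 4, M5→W3 3, M6→W3 3, M7→W3 9. Service 53; fixed 7; total 60.
{W2, W3}: M1→W3 11, M2→W2 12, M3→W2 2, M4→W2 4, M5→W3 3, M6→W3 3, M7→W2 9. Service 44; fixed 20; total 64.
{W2}: M1→W2 15, M2→W2 12, M3→W2 2, M4→W2 4, M5→W2 7, M6→W2 4, M7→W2 9. Service 53; fixed 13; total 66.
{W1, W2, W3}: service 39 + fixed 37 = 76
No other subset beats 60.

Open W3 only; minimum total cost 60.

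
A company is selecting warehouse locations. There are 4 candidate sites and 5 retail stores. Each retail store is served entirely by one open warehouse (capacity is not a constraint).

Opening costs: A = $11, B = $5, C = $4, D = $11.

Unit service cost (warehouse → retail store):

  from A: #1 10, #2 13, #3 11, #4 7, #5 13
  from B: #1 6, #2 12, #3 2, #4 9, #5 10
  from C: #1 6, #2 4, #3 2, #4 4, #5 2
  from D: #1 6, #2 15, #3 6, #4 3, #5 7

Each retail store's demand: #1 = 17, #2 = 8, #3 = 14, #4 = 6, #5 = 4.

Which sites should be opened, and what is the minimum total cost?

For any fixed open set, each retail store goes to its cheapest open site; total = fixed + service.
{C}: #1→C 6·17=102, #2→C 4·8=32, #3→C 2·14=28, #4→C 4·6=24, #5→C 2·4=8. Service 194; fixed 4; total 198.
{B, C}: service 194 + fixed 9 = 203
{C, D}: service 188 + fixed 15 = 203
{A, B, C, D}: service 188 + fixed 31 = 219
No other subset beats 198.

Open C only; minimum total cost 198.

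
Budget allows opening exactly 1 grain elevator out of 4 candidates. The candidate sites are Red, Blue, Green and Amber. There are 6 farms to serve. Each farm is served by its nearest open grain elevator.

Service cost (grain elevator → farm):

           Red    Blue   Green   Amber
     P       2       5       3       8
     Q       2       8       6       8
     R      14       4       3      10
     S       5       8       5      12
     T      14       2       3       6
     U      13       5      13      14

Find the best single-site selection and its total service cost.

Choose Blue only; total service cost 32.

With exactly 1 open, each farm uses its cheapest among the chosen.
{Blue}: P→Blue 5, Q→Blue 8, R→Blue 4, S→Blue 8, T→Blue 2, U→Blue 5. Service cost 32.
{Green}: service cost 33
{Red}: service cost 50
Among all 4 size-1 choices, {Blue} is lowest.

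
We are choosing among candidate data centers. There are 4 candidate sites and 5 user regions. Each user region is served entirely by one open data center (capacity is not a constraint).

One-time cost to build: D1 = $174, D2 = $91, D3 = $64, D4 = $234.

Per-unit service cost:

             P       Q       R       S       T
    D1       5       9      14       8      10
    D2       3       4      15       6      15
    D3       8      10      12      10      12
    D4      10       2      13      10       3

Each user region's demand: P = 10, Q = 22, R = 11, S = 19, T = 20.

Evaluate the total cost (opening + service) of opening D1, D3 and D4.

Each user region is assigned to its cheapest site among the open ones.
{D1, D3, D4}: P→D1 5·10=50, Q→D4 2·22=44, R→D3 12·11=132, S→D1 8·19=152, T→D4 3·20=60. Service 438; fixed 472; total 910.

Total cost: 910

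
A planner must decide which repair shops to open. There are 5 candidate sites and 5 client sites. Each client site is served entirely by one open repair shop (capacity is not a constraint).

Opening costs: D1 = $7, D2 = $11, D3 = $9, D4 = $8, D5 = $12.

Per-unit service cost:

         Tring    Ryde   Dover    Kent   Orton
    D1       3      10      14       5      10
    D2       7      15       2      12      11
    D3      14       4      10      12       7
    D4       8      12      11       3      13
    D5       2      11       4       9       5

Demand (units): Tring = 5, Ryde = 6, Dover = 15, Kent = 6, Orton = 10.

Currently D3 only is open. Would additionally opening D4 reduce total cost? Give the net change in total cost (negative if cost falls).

Yes — net change −76 (cost falls by 76).

Current service cost with {D3}: 386.
Adding D4: each client site re-picks its cheapest; new service cost 302, saving 84.
Extra fixed cost: 8. Net change = 8 − 84 = -76.
(Totals: 395 → 319.)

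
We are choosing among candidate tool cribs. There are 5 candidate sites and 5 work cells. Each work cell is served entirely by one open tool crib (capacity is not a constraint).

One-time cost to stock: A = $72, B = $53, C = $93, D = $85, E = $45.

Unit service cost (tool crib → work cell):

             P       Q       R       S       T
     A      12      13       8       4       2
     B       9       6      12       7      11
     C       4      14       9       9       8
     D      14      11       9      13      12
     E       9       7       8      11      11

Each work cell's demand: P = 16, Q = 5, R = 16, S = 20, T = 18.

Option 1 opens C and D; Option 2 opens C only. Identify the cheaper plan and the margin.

Option 2 is cheaper by 70.

Option 1: {C, D}: P→C 4·16=64, Q→D 11·5=55, R→C 9·16=144, S→C 9·20=180, T→C 8·18=144. Service 587; fixed 178; total 765.
Option 2: {C}: P→C 4·16=64, Q→C 14·5=70, R→C 9·16=144, S→C 9·20=180, T→C 8·18=144. Service 602; fixed 93; total 695.
Difference: |765 − 695| = 70.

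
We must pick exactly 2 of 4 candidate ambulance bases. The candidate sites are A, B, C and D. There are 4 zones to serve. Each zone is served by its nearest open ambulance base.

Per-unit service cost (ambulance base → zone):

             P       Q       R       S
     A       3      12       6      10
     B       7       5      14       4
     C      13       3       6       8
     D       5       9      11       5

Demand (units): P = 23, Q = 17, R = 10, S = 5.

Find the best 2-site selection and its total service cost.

Choose A and C; total service cost 220.

With exactly 2 open, each zone uses its cheapest among the chosen.
{A, C}: P→A 3·23=69, Q→C 3·17=51, R→A 6·10=60, S→C 8·5=40. Service cost 220.
{A, B}: service cost 234
{C, D}: service cost 251
Among all 6 size-2 choices, {A, C} is lowest.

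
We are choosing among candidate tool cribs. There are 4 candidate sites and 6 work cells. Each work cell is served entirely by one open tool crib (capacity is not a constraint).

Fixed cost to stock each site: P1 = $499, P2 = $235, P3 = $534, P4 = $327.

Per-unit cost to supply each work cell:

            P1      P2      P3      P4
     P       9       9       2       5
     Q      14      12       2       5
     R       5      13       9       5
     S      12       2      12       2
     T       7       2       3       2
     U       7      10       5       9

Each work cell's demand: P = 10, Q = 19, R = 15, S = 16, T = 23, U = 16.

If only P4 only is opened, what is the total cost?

Total cost: 769

Each work cell is assigned to its cheapest site among the open ones.
{P4}: P→P4 5·10=50, Q→P4 5·19=95, R→P4 5·15=75, S→P4 2·16=32, T→P4 2·23=46, U→P4 9·16=144. Service 442; fixed 327; total 769.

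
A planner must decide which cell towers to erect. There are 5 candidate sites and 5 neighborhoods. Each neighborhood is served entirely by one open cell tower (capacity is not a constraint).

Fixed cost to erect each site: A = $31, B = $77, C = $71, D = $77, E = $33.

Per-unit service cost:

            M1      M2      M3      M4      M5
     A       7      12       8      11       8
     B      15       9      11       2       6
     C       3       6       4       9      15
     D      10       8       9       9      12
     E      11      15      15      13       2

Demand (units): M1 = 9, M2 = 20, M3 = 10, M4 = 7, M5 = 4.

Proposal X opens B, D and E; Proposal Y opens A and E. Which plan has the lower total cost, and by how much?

Proposal Y is cheaper by 17.

Proposal X: {B, D, E}: M1→D 10·9=90, M2→D 8·20=160, M3→D 9·10=90, M4→B 2·7=14, M5→E 2·4=8. Service 362; fixed 187; total 549.
Proposal Y: {A, E}: M1→A 7·9=63, M2→A 12·20=240, M3→A 8·10=80, M4→A 11·7=77, M5→E 2·4=8. Service 468; fixed 64; total 532.
Difference: |549 − 532| = 17.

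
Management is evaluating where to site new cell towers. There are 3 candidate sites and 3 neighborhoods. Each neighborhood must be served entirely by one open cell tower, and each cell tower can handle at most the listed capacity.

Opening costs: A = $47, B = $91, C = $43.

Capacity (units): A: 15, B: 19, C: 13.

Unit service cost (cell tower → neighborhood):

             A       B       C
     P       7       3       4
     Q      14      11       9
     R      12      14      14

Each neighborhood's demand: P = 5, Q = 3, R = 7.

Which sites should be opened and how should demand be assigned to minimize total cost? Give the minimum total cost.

Open {A}: P→A 7·5=35, Q→A 14·3=42, R→A 12·7=84.
Loads: A carries 15/15. Service 161; fixed 47; total 208.
Next best feasible plan costs 221.

Minimum total cost: 208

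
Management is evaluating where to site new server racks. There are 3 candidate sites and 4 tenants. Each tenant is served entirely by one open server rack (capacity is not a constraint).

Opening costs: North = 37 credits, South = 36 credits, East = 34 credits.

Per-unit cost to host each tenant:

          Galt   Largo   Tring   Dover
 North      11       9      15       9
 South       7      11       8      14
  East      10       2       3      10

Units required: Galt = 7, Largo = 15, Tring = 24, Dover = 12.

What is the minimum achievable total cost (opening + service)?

For any fixed open set, each tenant goes to its cheapest open site; total = fixed + service.
{East}: Galt→East 10·7=70, Largo→East 2·15=30, Tring→East 3·24=72, Dover→East 10·12=120. Service 292; fixed 34; total 326.
{South, East}: Galt→South 7·7=49, Largo→East 2·15=30, Tring→East 3·24=72, Dover→East 10·12=120. Service 271; fixed 70; total 341.
{North, East}: service 280 + fixed 71 = 351
{North, South, East}: Galt→South 7·7=49, Largo→East 2·15=30, Tring→East 3·24=72, Dover→North 9·12=108. Service 259; fixed 107; total 366.
No other subset beats 326.

Minimum total cost: 326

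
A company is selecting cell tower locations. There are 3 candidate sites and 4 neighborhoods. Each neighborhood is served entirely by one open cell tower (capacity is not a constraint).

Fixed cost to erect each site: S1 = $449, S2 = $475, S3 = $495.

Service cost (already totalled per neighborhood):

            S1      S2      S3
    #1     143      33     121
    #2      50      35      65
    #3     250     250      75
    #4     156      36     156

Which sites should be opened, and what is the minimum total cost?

For any fixed open set, each neighborhood goes to its cheapest open site; total = fixed + service.
{S2}: #1→S2 33, #2→S2 35, #3→S2 250, #4→S2 36. Service 354; fixed 475; total 829.
{S3}: service 417 + fixed 495 = 912
{S1}: service 599 + fixed 449 = 1048
{S1, S2, S3}: #1→S2 33, #2→S2 35, #3→S3 75, #4→S2 36. Service 179; fixed 1419; total 1598.
No other subset beats 829.

Open S2 only; minimum total cost 829.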